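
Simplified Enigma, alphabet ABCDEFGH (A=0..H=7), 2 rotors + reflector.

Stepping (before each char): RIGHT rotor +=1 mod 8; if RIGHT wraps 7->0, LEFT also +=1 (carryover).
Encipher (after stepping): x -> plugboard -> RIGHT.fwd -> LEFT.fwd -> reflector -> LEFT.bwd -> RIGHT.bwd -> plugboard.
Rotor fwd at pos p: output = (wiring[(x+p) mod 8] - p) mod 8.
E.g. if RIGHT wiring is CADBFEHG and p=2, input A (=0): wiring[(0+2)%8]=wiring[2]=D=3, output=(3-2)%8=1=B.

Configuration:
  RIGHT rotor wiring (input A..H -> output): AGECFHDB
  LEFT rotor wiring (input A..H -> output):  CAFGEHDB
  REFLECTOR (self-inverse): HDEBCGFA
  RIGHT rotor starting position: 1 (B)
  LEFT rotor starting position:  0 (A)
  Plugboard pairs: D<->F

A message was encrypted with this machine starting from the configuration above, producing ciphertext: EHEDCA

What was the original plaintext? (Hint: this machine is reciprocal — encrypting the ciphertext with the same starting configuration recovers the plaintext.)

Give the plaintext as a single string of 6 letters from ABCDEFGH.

Char 1 ('E'): step: R->2, L=0; E->plug->E->R->B->L->A->refl->H->L'->F->R'->D->plug->F
Char 2 ('H'): step: R->3, L=0; H->plug->H->R->B->L->A->refl->H->L'->F->R'->F->plug->D
Char 3 ('E'): step: R->4, L=0; E->plug->E->R->E->L->E->refl->C->L'->A->R'->G->plug->G
Char 4 ('D'): step: R->5, L=0; D->plug->F->R->H->L->B->refl->D->L'->G->R'->B->plug->B
Char 5 ('C'): step: R->6, L=0; C->plug->C->R->C->L->F->refl->G->L'->D->R'->B->plug->B
Char 6 ('A'): step: R->7, L=0; A->plug->A->R->C->L->F->refl->G->L'->D->R'->E->plug->E

Answer: FDGBBE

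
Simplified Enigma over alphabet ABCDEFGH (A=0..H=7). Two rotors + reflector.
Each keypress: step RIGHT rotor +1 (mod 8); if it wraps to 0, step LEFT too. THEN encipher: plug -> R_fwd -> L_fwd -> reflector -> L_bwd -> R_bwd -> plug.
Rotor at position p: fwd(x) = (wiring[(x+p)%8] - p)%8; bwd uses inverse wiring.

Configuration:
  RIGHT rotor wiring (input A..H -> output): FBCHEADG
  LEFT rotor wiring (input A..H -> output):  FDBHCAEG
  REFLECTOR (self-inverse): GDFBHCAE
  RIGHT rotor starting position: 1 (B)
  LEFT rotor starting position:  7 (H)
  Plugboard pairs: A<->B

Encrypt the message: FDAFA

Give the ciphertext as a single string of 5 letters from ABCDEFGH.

Char 1 ('F'): step: R->2, L=7; F->plug->F->R->E->L->A->refl->G->L'->B->R'->E->plug->E
Char 2 ('D'): step: R->3, L=7; D->plug->D->R->A->L->H->refl->E->L'->C->R'->F->plug->F
Char 3 ('A'): step: R->4, L=7; A->plug->B->R->E->L->A->refl->G->L'->B->R'->E->plug->E
Char 4 ('F'): step: R->5, L=7; F->plug->F->R->F->L->D->refl->B->L'->G->R'->B->plug->A
Char 5 ('A'): step: R->6, L=7; A->plug->B->R->A->L->H->refl->E->L'->C->R'->H->plug->H

Answer: EFEAH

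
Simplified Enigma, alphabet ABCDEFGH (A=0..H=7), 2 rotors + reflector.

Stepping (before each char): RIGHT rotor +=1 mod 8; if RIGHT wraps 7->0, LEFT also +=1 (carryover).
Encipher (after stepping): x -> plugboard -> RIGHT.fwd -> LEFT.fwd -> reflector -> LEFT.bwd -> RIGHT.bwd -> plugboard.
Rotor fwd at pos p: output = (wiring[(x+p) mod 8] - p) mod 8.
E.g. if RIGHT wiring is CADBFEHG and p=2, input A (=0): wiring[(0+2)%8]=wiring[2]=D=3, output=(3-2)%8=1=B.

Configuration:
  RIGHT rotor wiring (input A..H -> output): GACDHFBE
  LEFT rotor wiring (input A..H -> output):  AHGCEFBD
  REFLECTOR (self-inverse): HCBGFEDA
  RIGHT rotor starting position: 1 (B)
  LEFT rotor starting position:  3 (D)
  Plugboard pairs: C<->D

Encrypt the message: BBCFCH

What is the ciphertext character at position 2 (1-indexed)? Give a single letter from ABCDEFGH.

Char 1 ('B'): step: R->2, L=3; B->plug->B->R->B->L->B->refl->C->L'->C->R'->F->plug->F
Char 2 ('B'): step: R->3, L=3; B->plug->B->R->E->L->A->refl->H->L'->A->R'->A->plug->A

A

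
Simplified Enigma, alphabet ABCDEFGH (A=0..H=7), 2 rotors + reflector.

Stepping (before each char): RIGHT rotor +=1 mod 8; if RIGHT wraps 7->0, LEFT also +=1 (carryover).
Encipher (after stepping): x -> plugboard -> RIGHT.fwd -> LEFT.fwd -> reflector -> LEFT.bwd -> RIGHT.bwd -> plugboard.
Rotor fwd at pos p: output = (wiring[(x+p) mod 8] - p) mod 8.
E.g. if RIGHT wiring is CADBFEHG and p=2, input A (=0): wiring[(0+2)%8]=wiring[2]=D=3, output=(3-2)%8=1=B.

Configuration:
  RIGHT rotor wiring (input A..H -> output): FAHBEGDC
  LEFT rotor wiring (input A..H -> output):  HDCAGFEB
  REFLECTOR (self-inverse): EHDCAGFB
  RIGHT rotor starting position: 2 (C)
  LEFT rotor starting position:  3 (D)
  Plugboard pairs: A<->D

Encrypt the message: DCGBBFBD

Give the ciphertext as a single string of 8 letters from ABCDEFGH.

Answer: GGAHFGAE

Derivation:
Char 1 ('D'): step: R->3, L=3; D->plug->A->R->G->L->A->refl->E->L'->F->R'->G->plug->G
Char 2 ('C'): step: R->4, L=3; C->plug->C->R->H->L->H->refl->B->L'->D->R'->G->plug->G
Char 3 ('G'): step: R->5, L=3; G->plug->G->R->E->L->G->refl->F->L'->A->R'->D->plug->A
Char 4 ('B'): step: R->6, L=3; B->plug->B->R->E->L->G->refl->F->L'->A->R'->H->plug->H
Char 5 ('B'): step: R->7, L=3; B->plug->B->R->G->L->A->refl->E->L'->F->R'->F->plug->F
Char 6 ('F'): step: R->0, L->4 (L advanced); F->plug->F->R->G->L->G->refl->F->L'->D->R'->G->plug->G
Char 7 ('B'): step: R->1, L=4; B->plug->B->R->G->L->G->refl->F->L'->D->R'->D->plug->A
Char 8 ('D'): step: R->2, L=4; D->plug->A->R->F->L->H->refl->B->L'->B->R'->E->plug->E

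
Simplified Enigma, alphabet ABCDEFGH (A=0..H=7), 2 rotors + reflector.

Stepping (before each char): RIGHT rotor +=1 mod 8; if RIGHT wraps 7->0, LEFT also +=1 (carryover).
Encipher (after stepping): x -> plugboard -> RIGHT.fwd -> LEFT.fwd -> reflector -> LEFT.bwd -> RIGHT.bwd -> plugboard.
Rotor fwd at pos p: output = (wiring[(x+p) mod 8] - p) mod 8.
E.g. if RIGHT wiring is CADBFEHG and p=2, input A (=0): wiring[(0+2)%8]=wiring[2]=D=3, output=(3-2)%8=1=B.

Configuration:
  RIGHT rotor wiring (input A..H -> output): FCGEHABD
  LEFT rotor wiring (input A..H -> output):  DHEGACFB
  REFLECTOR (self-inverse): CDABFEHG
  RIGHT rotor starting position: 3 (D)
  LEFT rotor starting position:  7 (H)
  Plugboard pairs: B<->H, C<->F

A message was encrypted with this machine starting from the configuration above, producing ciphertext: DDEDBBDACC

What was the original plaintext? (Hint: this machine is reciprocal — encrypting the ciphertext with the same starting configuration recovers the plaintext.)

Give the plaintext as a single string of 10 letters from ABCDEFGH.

Answer: HBBAGHHBGA

Derivation:
Char 1 ('D'): step: R->4, L=7; D->plug->D->R->H->L->G->refl->H->L'->E->R'->B->plug->H
Char 2 ('D'): step: R->5, L=7; D->plug->D->R->A->L->C->refl->A->L'->C->R'->H->plug->B
Char 3 ('E'): step: R->6, L=7; E->plug->E->R->A->L->C->refl->A->L'->C->R'->H->plug->B
Char 4 ('D'): step: R->7, L=7; D->plug->D->R->H->L->G->refl->H->L'->E->R'->A->plug->A
Char 5 ('B'): step: R->0, L->0 (L advanced); B->plug->H->R->D->L->G->refl->H->L'->B->R'->G->plug->G
Char 6 ('B'): step: R->1, L=0; B->plug->H->R->E->L->A->refl->C->L'->F->R'->B->plug->H
Char 7 ('D'): step: R->2, L=0; D->plug->D->R->G->L->F->refl->E->L'->C->R'->B->plug->H
Char 8 ('A'): step: R->3, L=0; A->plug->A->R->B->L->H->refl->G->L'->D->R'->H->plug->B
Char 9 ('C'): step: R->4, L=0; C->plug->F->R->G->L->F->refl->E->L'->C->R'->G->plug->G
Char 10 ('C'): step: R->5, L=0; C->plug->F->R->B->L->H->refl->G->L'->D->R'->A->plug->A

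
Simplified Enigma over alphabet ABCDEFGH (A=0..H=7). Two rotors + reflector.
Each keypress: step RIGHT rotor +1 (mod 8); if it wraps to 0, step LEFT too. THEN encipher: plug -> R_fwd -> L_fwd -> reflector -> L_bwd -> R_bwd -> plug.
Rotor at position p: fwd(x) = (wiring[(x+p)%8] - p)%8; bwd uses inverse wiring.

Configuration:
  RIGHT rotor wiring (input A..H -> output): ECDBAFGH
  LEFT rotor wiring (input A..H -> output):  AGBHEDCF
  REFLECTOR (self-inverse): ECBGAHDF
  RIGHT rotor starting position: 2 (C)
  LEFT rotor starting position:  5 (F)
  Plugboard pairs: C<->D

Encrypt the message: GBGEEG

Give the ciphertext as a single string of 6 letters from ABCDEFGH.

Char 1 ('G'): step: R->3, L=5; G->plug->G->R->H->L->H->refl->F->L'->B->R'->F->plug->F
Char 2 ('B'): step: R->4, L=5; B->plug->B->R->B->L->F->refl->H->L'->H->R'->G->plug->G
Char 3 ('G'): step: R->5, L=5; G->plug->G->R->E->L->B->refl->C->L'->G->R'->F->plug->F
Char 4 ('E'): step: R->6, L=5; E->plug->E->R->F->L->E->refl->A->L'->C->R'->G->plug->G
Char 5 ('E'): step: R->7, L=5; E->plug->E->R->C->L->A->refl->E->L'->F->R'->B->plug->B
Char 6 ('G'): step: R->0, L->6 (L advanced); G->plug->G->R->G->L->G->refl->D->L'->E->R'->A->plug->A

Answer: FGFGBA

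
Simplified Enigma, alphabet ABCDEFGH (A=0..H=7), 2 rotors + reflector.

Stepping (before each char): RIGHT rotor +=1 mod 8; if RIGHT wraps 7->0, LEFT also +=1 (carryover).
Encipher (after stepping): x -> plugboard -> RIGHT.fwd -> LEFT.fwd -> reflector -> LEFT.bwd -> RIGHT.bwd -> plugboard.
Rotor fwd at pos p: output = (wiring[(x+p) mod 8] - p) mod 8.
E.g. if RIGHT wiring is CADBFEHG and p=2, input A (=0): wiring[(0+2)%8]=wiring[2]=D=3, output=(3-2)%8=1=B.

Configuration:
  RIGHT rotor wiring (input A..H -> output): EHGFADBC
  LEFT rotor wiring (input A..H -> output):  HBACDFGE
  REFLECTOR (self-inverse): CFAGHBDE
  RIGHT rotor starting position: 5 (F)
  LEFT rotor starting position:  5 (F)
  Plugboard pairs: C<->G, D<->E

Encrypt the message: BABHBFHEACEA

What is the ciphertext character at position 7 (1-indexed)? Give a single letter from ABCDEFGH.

Char 1 ('B'): step: R->6, L=5; B->plug->B->R->E->L->E->refl->H->L'->C->R'->G->plug->C
Char 2 ('A'): step: R->7, L=5; A->plug->A->R->D->L->C->refl->A->L'->A->R'->C->plug->G
Char 3 ('B'): step: R->0, L->6 (L advanced); B->plug->B->R->H->L->H->refl->E->L'->F->R'->D->plug->E
Char 4 ('H'): step: R->1, L=6; H->plug->H->R->D->L->D->refl->G->L'->B->R'->G->plug->C
Char 5 ('B'): step: R->2, L=6; B->plug->B->R->D->L->D->refl->G->L'->B->R'->D->plug->E
Char 6 ('F'): step: R->3, L=6; F->plug->F->R->B->L->G->refl->D->L'->D->R'->H->plug->H
Char 7 ('H'): step: R->4, L=6; H->plug->H->R->B->L->G->refl->D->L'->D->R'->F->plug->F

F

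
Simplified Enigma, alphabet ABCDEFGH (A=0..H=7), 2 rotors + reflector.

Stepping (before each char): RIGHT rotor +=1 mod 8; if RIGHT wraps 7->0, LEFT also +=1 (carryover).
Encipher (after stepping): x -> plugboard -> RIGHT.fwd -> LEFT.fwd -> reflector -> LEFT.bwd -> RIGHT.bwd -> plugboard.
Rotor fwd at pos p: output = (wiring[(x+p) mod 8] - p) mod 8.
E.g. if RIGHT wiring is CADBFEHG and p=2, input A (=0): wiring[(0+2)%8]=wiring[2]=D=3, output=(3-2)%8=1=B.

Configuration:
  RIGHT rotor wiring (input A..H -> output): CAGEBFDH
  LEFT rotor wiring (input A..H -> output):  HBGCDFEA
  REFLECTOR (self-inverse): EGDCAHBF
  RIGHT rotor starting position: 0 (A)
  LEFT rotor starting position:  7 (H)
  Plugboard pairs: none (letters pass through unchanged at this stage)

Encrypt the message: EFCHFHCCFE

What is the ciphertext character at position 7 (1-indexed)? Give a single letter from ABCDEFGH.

Char 1 ('E'): step: R->1, L=7; E->plug->E->R->E->L->D->refl->C->L'->C->R'->F->plug->F
Char 2 ('F'): step: R->2, L=7; F->plug->F->R->F->L->E->refl->A->L'->B->R'->E->plug->E
Char 3 ('C'): step: R->3, L=7; C->plug->C->R->C->L->C->refl->D->L'->E->R'->E->plug->E
Char 4 ('H'): step: R->4, L=7; H->plug->H->R->A->L->B->refl->G->L'->G->R'->E->plug->E
Char 5 ('F'): step: R->5, L=7; F->plug->F->R->B->L->A->refl->E->L'->F->R'->D->plug->D
Char 6 ('H'): step: R->6, L=7; H->plug->H->R->H->L->F->refl->H->L'->D->R'->G->plug->G
Char 7 ('C'): step: R->7, L=7; C->plug->C->R->B->L->A->refl->E->L'->F->R'->E->plug->E

E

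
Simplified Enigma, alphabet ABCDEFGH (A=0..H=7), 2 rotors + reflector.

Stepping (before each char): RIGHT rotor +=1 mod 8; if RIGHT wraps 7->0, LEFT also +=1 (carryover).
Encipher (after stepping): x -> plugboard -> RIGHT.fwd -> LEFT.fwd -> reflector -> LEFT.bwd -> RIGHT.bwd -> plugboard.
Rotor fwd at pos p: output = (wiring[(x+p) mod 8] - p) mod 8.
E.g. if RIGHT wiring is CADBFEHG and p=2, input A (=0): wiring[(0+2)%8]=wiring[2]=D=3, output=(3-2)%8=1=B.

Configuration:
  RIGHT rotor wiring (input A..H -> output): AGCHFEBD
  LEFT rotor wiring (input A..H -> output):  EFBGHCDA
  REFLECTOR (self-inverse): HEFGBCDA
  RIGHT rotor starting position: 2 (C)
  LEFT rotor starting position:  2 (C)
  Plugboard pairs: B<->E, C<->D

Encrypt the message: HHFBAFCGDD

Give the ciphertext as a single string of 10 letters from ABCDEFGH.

Answer: FEAFEEDHFA

Derivation:
Char 1 ('H'): step: R->3, L=2; H->plug->H->R->H->L->D->refl->G->L'->F->R'->F->plug->F
Char 2 ('H'): step: R->4, L=2; H->plug->H->R->D->L->A->refl->H->L'->A->R'->B->plug->E
Char 3 ('F'): step: R->5, L=2; F->plug->F->R->F->L->G->refl->D->L'->H->R'->A->plug->A
Char 4 ('B'): step: R->6, L=2; B->plug->E->R->E->L->B->refl->E->L'->B->R'->F->plug->F
Char 5 ('A'): step: R->7, L=2; A->plug->A->R->E->L->B->refl->E->L'->B->R'->B->plug->E
Char 6 ('F'): step: R->0, L->3 (L advanced); F->plug->F->R->E->L->F->refl->C->L'->G->R'->B->plug->E
Char 7 ('C'): step: R->1, L=3; C->plug->D->R->E->L->F->refl->C->L'->G->R'->C->plug->D
Char 8 ('G'): step: R->2, L=3; G->plug->G->R->G->L->C->refl->F->L'->E->R'->H->plug->H
Char 9 ('D'): step: R->3, L=3; D->plug->C->R->B->L->E->refl->B->L'->F->R'->F->plug->F
Char 10 ('D'): step: R->4, L=3; D->plug->C->R->F->L->B->refl->E->L'->B->R'->A->plug->A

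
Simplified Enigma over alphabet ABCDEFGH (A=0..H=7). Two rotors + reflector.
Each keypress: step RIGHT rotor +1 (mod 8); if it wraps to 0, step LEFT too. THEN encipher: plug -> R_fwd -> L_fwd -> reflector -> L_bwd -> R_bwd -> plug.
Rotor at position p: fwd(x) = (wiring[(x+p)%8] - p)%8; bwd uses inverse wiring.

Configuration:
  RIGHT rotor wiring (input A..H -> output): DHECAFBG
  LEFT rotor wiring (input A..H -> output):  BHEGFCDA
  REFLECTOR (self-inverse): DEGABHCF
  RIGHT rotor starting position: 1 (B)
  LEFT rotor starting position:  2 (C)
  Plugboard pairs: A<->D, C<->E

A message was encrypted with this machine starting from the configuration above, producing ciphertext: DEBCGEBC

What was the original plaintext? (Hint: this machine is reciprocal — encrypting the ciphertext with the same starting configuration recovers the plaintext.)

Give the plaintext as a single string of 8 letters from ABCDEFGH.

Char 1 ('D'): step: R->2, L=2; D->plug->A->R->C->L->D->refl->A->L'->D->R'->D->plug->A
Char 2 ('E'): step: R->3, L=2; E->plug->C->R->C->L->D->refl->A->L'->D->R'->E->plug->C
Char 3 ('B'): step: R->4, L=2; B->plug->B->R->B->L->E->refl->B->L'->E->R'->A->plug->D
Char 4 ('C'): step: R->5, L=2; C->plug->E->R->C->L->D->refl->A->L'->D->R'->H->plug->H
Char 5 ('G'): step: R->6, L=2; G->plug->G->R->C->L->D->refl->A->L'->D->R'->A->plug->D
Char 6 ('E'): step: R->7, L=2; E->plug->C->R->A->L->C->refl->G->L'->F->R'->D->plug->A
Char 7 ('B'): step: R->0, L->3 (L advanced); B->plug->B->R->H->L->B->refl->E->L'->G->R'->H->plug->H
Char 8 ('C'): step: R->1, L=3; C->plug->E->R->E->L->F->refl->H->L'->C->R'->H->plug->H

Answer: ACDHDAHH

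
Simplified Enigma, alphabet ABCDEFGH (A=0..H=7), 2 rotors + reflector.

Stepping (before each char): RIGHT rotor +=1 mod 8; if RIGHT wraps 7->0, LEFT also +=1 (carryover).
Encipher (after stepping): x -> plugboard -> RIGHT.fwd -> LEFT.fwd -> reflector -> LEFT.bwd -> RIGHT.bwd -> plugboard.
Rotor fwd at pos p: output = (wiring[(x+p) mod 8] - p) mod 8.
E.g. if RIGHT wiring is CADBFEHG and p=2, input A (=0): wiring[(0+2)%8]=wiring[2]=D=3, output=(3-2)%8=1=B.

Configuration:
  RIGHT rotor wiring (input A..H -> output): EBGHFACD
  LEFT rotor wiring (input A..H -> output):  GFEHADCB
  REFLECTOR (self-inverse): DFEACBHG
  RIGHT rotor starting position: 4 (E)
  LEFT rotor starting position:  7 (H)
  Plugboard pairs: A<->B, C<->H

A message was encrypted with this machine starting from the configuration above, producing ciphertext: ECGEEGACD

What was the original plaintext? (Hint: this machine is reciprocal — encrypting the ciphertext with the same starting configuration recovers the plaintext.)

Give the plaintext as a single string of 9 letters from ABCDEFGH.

Char 1 ('E'): step: R->5, L=7; E->plug->E->R->E->L->A->refl->D->L'->H->R'->D->plug->D
Char 2 ('C'): step: R->6, L=7; C->plug->H->R->C->L->G->refl->H->L'->B->R'->F->plug->F
Char 3 ('G'): step: R->7, L=7; G->plug->G->R->B->L->H->refl->G->L'->C->R'->C->plug->H
Char 4 ('E'): step: R->0, L->0 (L advanced); E->plug->E->R->F->L->D->refl->A->L'->E->R'->A->plug->B
Char 5 ('E'): step: R->1, L=0; E->plug->E->R->H->L->B->refl->F->L'->B->R'->F->plug->F
Char 6 ('G'): step: R->2, L=0; G->plug->G->R->C->L->E->refl->C->L'->G->R'->D->plug->D
Char 7 ('A'): step: R->3, L=0; A->plug->B->R->C->L->E->refl->C->L'->G->R'->G->plug->G
Char 8 ('C'): step: R->4, L=0; C->plug->H->R->D->L->H->refl->G->L'->A->R'->E->plug->E
Char 9 ('D'): step: R->5, L=0; D->plug->D->R->H->L->B->refl->F->L'->B->R'->F->plug->F

Answer: DFHBFDGEF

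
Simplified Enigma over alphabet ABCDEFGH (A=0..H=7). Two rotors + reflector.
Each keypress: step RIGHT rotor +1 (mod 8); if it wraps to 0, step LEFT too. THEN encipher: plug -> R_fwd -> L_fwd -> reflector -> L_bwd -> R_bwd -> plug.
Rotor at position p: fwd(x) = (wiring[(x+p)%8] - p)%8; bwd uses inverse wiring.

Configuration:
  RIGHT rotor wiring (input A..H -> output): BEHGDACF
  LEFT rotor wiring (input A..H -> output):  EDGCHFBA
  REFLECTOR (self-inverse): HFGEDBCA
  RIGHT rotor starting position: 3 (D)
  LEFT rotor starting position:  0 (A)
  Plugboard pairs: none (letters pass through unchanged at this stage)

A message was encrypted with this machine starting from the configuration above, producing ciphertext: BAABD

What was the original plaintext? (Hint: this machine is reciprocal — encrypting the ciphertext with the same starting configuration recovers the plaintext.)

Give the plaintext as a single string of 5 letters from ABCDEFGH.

Answer: AFBHH

Derivation:
Char 1 ('B'): step: R->4, L=0; B->plug->B->R->E->L->H->refl->A->L'->H->R'->A->plug->A
Char 2 ('A'): step: R->5, L=0; A->plug->A->R->D->L->C->refl->G->L'->C->R'->F->plug->F
Char 3 ('A'): step: R->6, L=0; A->plug->A->R->E->L->H->refl->A->L'->H->R'->B->plug->B
Char 4 ('B'): step: R->7, L=0; B->plug->B->R->C->L->G->refl->C->L'->D->R'->H->plug->H
Char 5 ('D'): step: R->0, L->1 (L advanced); D->plug->D->R->G->L->H->refl->A->L'->F->R'->H->plug->H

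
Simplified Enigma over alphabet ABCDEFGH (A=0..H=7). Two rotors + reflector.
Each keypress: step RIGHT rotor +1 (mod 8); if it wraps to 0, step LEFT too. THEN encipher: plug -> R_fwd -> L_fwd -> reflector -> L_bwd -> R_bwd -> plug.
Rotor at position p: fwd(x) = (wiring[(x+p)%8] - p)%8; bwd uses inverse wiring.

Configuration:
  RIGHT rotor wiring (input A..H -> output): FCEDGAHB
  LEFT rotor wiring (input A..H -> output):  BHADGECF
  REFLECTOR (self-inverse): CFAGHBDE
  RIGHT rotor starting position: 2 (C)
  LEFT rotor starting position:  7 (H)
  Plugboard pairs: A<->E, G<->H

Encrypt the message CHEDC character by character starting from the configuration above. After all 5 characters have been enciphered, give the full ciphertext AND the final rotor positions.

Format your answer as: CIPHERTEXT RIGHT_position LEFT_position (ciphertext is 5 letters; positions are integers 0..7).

Answer: DGHFB 7 7

Derivation:
Char 1 ('C'): step: R->3, L=7; C->plug->C->R->F->L->H->refl->E->L'->E->R'->D->plug->D
Char 2 ('H'): step: R->4, L=7; H->plug->G->R->A->L->G->refl->D->L'->H->R'->H->plug->G
Char 3 ('E'): step: R->5, L=7; E->plug->A->R->D->L->B->refl->F->L'->G->R'->G->plug->H
Char 4 ('D'): step: R->6, L=7; D->plug->D->R->E->L->E->refl->H->L'->F->R'->F->plug->F
Char 5 ('C'): step: R->7, L=7; C->plug->C->R->D->L->B->refl->F->L'->G->R'->B->plug->B
Final: ciphertext=DGHFB, RIGHT=7, LEFT=7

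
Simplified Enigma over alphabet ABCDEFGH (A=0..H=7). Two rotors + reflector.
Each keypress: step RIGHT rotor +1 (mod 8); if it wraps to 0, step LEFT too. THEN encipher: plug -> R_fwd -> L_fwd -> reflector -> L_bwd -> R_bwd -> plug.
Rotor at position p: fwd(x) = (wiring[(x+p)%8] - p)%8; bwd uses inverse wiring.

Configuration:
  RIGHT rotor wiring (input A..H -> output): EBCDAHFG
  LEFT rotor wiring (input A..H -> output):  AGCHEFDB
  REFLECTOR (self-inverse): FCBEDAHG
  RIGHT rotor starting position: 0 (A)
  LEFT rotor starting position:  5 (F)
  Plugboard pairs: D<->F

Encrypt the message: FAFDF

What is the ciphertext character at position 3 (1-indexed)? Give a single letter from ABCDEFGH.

Char 1 ('F'): step: R->1, L=5; F->plug->D->R->H->L->H->refl->G->L'->B->R'->B->plug->B
Char 2 ('A'): step: R->2, L=5; A->plug->A->R->A->L->A->refl->F->L'->F->R'->D->plug->F
Char 3 ('F'): step: R->3, L=5; F->plug->D->R->C->L->E->refl->D->L'->D->R'->E->plug->E

E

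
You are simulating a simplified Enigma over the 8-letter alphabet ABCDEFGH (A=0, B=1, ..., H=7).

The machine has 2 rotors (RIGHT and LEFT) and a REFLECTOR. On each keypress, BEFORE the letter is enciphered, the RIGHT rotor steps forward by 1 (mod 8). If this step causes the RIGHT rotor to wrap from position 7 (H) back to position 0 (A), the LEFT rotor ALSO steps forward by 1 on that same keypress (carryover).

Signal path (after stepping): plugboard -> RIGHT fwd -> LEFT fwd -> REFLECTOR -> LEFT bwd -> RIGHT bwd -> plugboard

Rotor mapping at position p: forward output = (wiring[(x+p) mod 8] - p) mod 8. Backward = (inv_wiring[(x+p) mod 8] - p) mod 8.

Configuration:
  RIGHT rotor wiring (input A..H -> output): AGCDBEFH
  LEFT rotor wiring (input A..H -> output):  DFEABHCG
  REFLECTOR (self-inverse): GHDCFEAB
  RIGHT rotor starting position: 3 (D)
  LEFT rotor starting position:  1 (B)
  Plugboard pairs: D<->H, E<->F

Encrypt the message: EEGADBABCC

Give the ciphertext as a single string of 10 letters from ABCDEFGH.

Answer: ACFDAECHFG

Derivation:
Char 1 ('E'): step: R->4, L=1; E->plug->F->R->C->L->H->refl->B->L'->F->R'->A->plug->A
Char 2 ('E'): step: R->5, L=1; E->plug->F->R->F->L->B->refl->H->L'->C->R'->C->plug->C
Char 3 ('G'): step: R->6, L=1; G->plug->G->R->D->L->A->refl->G->L'->E->R'->E->plug->F
Char 4 ('A'): step: R->7, L=1; A->plug->A->R->A->L->E->refl->F->L'->G->R'->H->plug->D
Char 5 ('D'): step: R->0, L->2 (L advanced); D->plug->H->R->H->L->D->refl->C->L'->A->R'->A->plug->A
Char 6 ('B'): step: R->1, L=2; B->plug->B->R->B->L->G->refl->A->L'->E->R'->F->plug->E
Char 7 ('A'): step: R->2, L=2; A->plug->A->R->A->L->C->refl->D->L'->H->R'->C->plug->C
Char 8 ('B'): step: R->3, L=2; B->plug->B->R->G->L->B->refl->H->L'->C->R'->D->plug->H
Char 9 ('C'): step: R->4, L=2; C->plug->C->R->B->L->G->refl->A->L'->E->R'->E->plug->F
Char 10 ('C'): step: R->5, L=2; C->plug->C->R->C->L->H->refl->B->L'->G->R'->G->plug->G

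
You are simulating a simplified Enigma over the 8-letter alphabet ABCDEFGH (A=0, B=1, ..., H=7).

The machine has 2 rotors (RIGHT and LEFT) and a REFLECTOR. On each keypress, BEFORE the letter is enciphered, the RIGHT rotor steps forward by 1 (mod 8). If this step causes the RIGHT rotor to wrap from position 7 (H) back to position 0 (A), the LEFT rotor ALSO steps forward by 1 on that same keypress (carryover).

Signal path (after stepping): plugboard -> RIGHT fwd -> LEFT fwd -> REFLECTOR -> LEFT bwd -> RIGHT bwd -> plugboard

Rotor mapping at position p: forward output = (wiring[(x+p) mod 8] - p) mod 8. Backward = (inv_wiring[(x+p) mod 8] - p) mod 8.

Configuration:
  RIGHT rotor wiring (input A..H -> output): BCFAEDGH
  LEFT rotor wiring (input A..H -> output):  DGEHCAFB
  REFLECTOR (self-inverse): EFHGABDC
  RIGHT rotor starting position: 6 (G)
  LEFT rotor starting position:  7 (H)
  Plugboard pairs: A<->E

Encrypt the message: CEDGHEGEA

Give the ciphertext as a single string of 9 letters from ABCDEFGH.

Answer: DDBBEGDBE

Derivation:
Char 1 ('C'): step: R->7, L=7; C->plug->C->R->D->L->F->refl->B->L'->G->R'->D->plug->D
Char 2 ('E'): step: R->0, L->0 (L advanced); E->plug->A->R->B->L->G->refl->D->L'->A->R'->D->plug->D
Char 3 ('D'): step: R->1, L=0; D->plug->D->R->D->L->H->refl->C->L'->E->R'->B->plug->B
Char 4 ('G'): step: R->2, L=0; G->plug->G->R->H->L->B->refl->F->L'->G->R'->B->plug->B
Char 5 ('H'): step: R->3, L=0; H->plug->H->R->C->L->E->refl->A->L'->F->R'->A->plug->E
Char 6 ('E'): step: R->4, L=0; E->plug->A->R->A->L->D->refl->G->L'->B->R'->G->plug->G
Char 7 ('G'): step: R->5, L=0; G->plug->G->R->D->L->H->refl->C->L'->E->R'->D->plug->D
Char 8 ('E'): step: R->6, L=0; E->plug->A->R->A->L->D->refl->G->L'->B->R'->B->plug->B
Char 9 ('A'): step: R->7, L=0; A->plug->E->R->B->L->G->refl->D->L'->A->R'->A->plug->E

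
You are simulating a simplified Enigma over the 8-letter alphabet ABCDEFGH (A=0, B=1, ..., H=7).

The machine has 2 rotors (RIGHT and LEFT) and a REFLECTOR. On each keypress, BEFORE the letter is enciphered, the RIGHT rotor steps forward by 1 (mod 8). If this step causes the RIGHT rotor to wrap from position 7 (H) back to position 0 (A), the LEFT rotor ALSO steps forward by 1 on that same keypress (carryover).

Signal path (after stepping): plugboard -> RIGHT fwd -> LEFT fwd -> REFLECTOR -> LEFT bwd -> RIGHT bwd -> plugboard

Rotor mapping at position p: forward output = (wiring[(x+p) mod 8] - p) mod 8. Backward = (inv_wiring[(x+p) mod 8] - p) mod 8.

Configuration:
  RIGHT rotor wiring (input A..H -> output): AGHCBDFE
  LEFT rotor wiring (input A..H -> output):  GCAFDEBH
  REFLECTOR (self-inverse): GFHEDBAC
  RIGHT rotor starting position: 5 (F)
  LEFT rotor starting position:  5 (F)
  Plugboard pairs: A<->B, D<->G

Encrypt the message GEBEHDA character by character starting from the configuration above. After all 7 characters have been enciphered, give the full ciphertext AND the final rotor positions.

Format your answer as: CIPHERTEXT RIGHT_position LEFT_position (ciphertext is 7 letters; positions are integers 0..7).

Char 1 ('G'): step: R->6, L=5; G->plug->D->R->A->L->H->refl->C->L'->C->R'->C->plug->C
Char 2 ('E'): step: R->7, L=5; E->plug->E->R->D->L->B->refl->F->L'->E->R'->G->plug->D
Char 3 ('B'): step: R->0, L->6 (L advanced); B->plug->A->R->A->L->D->refl->E->L'->D->R'->F->plug->F
Char 4 ('E'): step: R->1, L=6; E->plug->E->R->C->L->A->refl->G->L'->H->R'->H->plug->H
Char 5 ('H'): step: R->2, L=6; H->plug->H->R->E->L->C->refl->H->L'->F->R'->A->plug->B
Char 6 ('D'): step: R->3, L=6; D->plug->G->R->D->L->E->refl->D->L'->A->R'->C->plug->C
Char 7 ('A'): step: R->4, L=6; A->plug->B->R->H->L->G->refl->A->L'->C->R'->F->plug->F
Final: ciphertext=CDFHBCF, RIGHT=4, LEFT=6

Answer: CDFHBCF 4 6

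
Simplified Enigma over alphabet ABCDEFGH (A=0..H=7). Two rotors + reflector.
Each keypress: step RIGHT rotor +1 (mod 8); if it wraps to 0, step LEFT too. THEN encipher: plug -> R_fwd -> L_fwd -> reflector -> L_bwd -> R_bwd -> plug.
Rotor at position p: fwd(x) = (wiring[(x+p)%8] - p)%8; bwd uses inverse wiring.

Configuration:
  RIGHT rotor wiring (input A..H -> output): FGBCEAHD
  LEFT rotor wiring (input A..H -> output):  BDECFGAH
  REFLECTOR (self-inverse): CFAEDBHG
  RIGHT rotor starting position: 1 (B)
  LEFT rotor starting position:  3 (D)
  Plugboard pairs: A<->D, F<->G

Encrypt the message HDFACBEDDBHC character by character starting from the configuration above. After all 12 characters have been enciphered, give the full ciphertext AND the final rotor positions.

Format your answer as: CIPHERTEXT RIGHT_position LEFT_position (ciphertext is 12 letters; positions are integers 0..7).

Answer: CFDFEFGEEHEE 5 4

Derivation:
Char 1 ('H'): step: R->2, L=3; H->plug->H->R->E->L->E->refl->D->L'->C->R'->C->plug->C
Char 2 ('D'): step: R->3, L=3; D->plug->A->R->H->L->B->refl->F->L'->D->R'->G->plug->F
Char 3 ('F'): step: R->4, L=3; F->plug->G->R->F->L->G->refl->H->L'->A->R'->A->plug->D
Char 4 ('A'): step: R->5, L=3; A->plug->D->R->A->L->H->refl->G->L'->F->R'->G->plug->F
Char 5 ('C'): step: R->6, L=3; C->plug->C->R->H->L->B->refl->F->L'->D->R'->E->plug->E
Char 6 ('B'): step: R->7, L=3; B->plug->B->R->G->L->A->refl->C->L'->B->R'->G->plug->F
Char 7 ('E'): step: R->0, L->4 (L advanced); E->plug->E->R->E->L->F->refl->B->L'->A->R'->F->plug->G
Char 8 ('D'): step: R->1, L=4; D->plug->A->R->F->L->H->refl->G->L'->H->R'->E->plug->E
Char 9 ('D'): step: R->2, L=4; D->plug->A->R->H->L->G->refl->H->L'->F->R'->E->plug->E
Char 10 ('B'): step: R->3, L=4; B->plug->B->R->B->L->C->refl->A->L'->G->R'->H->plug->H
Char 11 ('H'): step: R->4, L=4; H->plug->H->R->G->L->A->refl->C->L'->B->R'->E->plug->E
Char 12 ('C'): step: R->5, L=4; C->plug->C->R->G->L->A->refl->C->L'->B->R'->E->plug->E
Final: ciphertext=CFDFEFGEEHEE, RIGHT=5, LEFT=4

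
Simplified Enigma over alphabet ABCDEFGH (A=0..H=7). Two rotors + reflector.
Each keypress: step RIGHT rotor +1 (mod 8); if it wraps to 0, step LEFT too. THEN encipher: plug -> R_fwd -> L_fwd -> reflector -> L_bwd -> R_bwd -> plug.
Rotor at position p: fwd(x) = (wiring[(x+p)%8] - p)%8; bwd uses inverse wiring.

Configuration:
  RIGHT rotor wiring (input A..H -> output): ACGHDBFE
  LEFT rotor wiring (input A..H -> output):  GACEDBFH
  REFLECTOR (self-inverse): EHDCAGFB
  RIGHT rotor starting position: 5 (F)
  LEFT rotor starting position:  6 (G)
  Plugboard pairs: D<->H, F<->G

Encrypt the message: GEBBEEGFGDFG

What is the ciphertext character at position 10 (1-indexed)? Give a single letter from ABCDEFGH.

Char 1 ('G'): step: R->6, L=6; G->plug->F->R->B->L->B->refl->H->L'->A->R'->E->plug->E
Char 2 ('E'): step: R->7, L=6; E->plug->E->R->A->L->H->refl->B->L'->B->R'->B->plug->B
Char 3 ('B'): step: R->0, L->7 (L advanced); B->plug->B->R->C->L->B->refl->H->L'->B->R'->F->plug->G
Char 4 ('B'): step: R->1, L=7; B->plug->B->R->F->L->E->refl->A->L'->A->R'->E->plug->E
Char 5 ('E'): step: R->2, L=7; E->plug->E->R->D->L->D->refl->C->L'->G->R'->G->plug->F
Char 6 ('E'): step: R->3, L=7; E->plug->E->R->B->L->H->refl->B->L'->C->R'->D->plug->H
Char 7 ('G'): step: R->4, L=7; G->plug->F->R->G->L->C->refl->D->L'->D->R'->H->plug->D
Char 8 ('F'): step: R->5, L=7; F->plug->G->R->C->L->B->refl->H->L'->B->R'->F->plug->G
Char 9 ('G'): step: R->6, L=7; G->plug->F->R->B->L->H->refl->B->L'->C->R'->C->plug->C
Char 10 ('D'): step: R->7, L=7; D->plug->H->R->G->L->C->refl->D->L'->D->R'->C->plug->C

C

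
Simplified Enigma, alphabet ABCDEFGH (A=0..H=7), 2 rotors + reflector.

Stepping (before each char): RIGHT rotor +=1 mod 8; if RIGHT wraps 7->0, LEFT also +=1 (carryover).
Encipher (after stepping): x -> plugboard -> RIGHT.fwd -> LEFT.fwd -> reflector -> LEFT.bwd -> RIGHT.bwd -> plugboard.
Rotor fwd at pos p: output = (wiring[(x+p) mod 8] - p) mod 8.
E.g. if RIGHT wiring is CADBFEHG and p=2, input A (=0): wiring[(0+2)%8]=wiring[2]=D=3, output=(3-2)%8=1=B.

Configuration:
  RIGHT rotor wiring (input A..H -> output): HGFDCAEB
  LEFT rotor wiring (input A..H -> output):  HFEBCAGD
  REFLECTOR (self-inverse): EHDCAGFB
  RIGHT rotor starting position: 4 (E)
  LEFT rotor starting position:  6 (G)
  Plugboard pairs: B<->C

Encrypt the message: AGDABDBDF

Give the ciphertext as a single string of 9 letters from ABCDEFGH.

Char 1 ('A'): step: R->5, L=6; A->plug->A->R->D->L->H->refl->B->L'->C->R'->D->plug->D
Char 2 ('G'): step: R->6, L=6; G->plug->G->R->E->L->G->refl->F->L'->B->R'->C->plug->B
Char 3 ('D'): step: R->7, L=6; D->plug->D->R->G->L->E->refl->A->L'->A->R'->B->plug->C
Char 4 ('A'): step: R->0, L->7 (L advanced); A->plug->A->R->H->L->H->refl->B->L'->G->R'->B->plug->C
Char 5 ('B'): step: R->1, L=7; B->plug->C->R->C->L->G->refl->F->L'->D->R'->F->plug->F
Char 6 ('D'): step: R->2, L=7; D->plug->D->R->G->L->B->refl->H->L'->H->R'->F->plug->F
Char 7 ('B'): step: R->3, L=7; B->plug->C->R->F->L->D->refl->C->L'->E->R'->F->plug->F
Char 8 ('D'): step: R->4, L=7; D->plug->D->R->F->L->D->refl->C->L'->E->R'->B->plug->C
Char 9 ('F'): step: R->5, L=7; F->plug->F->R->A->L->E->refl->A->L'->B->R'->E->plug->E

Answer: DBCCFFFCE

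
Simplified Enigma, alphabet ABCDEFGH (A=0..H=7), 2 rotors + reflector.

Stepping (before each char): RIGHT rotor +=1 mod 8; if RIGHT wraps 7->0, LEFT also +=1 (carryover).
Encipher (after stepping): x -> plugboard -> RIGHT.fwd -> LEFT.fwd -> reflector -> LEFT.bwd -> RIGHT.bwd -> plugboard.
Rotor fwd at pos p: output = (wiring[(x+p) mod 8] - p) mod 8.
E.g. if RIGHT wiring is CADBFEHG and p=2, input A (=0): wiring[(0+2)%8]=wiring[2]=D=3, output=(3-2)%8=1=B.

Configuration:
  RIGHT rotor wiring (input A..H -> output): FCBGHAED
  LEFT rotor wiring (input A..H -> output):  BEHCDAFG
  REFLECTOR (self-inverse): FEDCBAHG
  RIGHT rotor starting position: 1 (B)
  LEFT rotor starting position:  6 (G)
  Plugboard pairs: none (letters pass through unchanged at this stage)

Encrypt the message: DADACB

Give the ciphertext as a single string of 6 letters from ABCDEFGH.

Char 1 ('D'): step: R->2, L=6; D->plug->D->R->G->L->F->refl->A->L'->B->R'->F->plug->F
Char 2 ('A'): step: R->3, L=6; A->plug->A->R->D->L->G->refl->H->L'->A->R'->E->plug->E
Char 3 ('D'): step: R->4, L=6; D->plug->D->R->H->L->C->refl->D->L'->C->R'->H->plug->H
Char 4 ('A'): step: R->5, L=6; A->plug->A->R->D->L->G->refl->H->L'->A->R'->D->plug->D
Char 5 ('C'): step: R->6, L=6; C->plug->C->R->H->L->C->refl->D->L'->C->R'->H->plug->H
Char 6 ('B'): step: R->7, L=6; B->plug->B->R->G->L->F->refl->A->L'->B->R'->G->plug->G

Answer: FEHDHG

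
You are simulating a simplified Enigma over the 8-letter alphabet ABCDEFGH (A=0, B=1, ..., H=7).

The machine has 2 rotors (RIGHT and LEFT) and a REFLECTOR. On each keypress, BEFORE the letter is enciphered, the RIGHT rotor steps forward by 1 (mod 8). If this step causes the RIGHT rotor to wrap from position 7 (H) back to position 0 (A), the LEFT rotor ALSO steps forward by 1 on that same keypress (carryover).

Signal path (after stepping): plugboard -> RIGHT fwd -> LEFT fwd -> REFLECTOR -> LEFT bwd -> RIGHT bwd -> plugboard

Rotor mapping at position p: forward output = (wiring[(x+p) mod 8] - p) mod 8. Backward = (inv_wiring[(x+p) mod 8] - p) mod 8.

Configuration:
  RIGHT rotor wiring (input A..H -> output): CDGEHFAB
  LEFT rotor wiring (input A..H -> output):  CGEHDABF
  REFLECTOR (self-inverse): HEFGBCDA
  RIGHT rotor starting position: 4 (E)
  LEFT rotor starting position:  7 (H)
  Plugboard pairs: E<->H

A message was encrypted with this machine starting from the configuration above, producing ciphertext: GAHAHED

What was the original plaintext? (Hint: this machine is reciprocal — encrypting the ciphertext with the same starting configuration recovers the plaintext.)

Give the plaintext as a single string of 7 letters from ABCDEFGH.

Answer: BCGCEAE

Derivation:
Char 1 ('G'): step: R->5, L=7; G->plug->G->R->H->L->C->refl->F->L'->D->R'->B->plug->B
Char 2 ('A'): step: R->6, L=7; A->plug->A->R->C->L->H->refl->A->L'->E->R'->C->plug->C
Char 3 ('H'): step: R->7, L=7; H->plug->E->R->F->L->E->refl->B->L'->G->R'->G->plug->G
Char 4 ('A'): step: R->0, L->0 (L advanced); A->plug->A->R->C->L->E->refl->B->L'->G->R'->C->plug->C
Char 5 ('H'): step: R->1, L=0; H->plug->E->R->E->L->D->refl->G->L'->B->R'->H->plug->E
Char 6 ('E'): step: R->2, L=0; E->plug->H->R->B->L->G->refl->D->L'->E->R'->A->plug->A
Char 7 ('D'): step: R->3, L=0; D->plug->D->R->F->L->A->refl->H->L'->D->R'->H->plug->E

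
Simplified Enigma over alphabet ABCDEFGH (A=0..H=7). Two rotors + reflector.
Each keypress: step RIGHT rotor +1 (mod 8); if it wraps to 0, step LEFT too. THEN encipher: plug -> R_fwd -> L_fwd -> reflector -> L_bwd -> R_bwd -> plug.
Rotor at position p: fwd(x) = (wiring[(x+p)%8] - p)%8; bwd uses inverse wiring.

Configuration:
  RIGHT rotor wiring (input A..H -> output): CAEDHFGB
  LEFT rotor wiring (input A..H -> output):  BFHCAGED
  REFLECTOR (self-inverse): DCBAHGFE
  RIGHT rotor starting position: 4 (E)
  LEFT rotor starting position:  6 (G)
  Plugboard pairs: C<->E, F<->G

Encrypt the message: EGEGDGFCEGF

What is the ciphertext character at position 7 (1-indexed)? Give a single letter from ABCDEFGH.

Char 1 ('E'): step: R->5, L=6; E->plug->C->R->E->L->B->refl->C->L'->G->R'->G->plug->F
Char 2 ('G'): step: R->6, L=6; G->plug->F->R->F->L->E->refl->H->L'->D->R'->B->plug->B
Char 3 ('E'): step: R->7, L=6; E->plug->C->R->B->L->F->refl->G->L'->A->R'->F->plug->G
Char 4 ('G'): step: R->0, L->7 (L advanced); G->plug->F->R->F->L->B->refl->C->L'->B->R'->H->plug->H
Char 5 ('D'): step: R->1, L=7; D->plug->D->R->G->L->H->refl->E->L'->A->R'->G->plug->F
Char 6 ('G'): step: R->2, L=7; G->plug->F->R->H->L->F->refl->G->L'->C->R'->A->plug->A
Char 7 ('F'): step: R->3, L=7; F->plug->G->R->F->L->B->refl->C->L'->B->R'->H->plug->H

H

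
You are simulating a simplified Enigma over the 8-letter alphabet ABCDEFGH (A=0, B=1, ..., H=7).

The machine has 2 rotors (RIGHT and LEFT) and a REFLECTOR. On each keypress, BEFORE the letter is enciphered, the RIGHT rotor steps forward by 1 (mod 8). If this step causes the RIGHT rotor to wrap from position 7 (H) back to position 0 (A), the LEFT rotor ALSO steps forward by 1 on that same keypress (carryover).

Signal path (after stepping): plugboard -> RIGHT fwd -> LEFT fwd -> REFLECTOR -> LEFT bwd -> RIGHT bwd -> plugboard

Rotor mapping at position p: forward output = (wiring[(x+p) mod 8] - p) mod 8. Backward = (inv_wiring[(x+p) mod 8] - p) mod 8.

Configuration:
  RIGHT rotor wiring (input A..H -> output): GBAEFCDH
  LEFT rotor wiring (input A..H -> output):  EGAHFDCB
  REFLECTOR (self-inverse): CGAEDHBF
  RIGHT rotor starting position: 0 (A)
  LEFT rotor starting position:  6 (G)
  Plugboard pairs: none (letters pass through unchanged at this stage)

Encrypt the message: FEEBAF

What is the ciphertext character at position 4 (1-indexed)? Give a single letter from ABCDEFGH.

Char 1 ('F'): step: R->1, L=6; F->plug->F->R->C->L->G->refl->B->L'->F->R'->H->plug->H
Char 2 ('E'): step: R->2, L=6; E->plug->E->R->B->L->D->refl->E->L'->A->R'->D->plug->D
Char 3 ('E'): step: R->3, L=6; E->plug->E->R->E->L->C->refl->A->L'->D->R'->F->plug->F
Char 4 ('B'): step: R->4, L=6; B->plug->B->R->G->L->H->refl->F->L'->H->R'->C->plug->C

C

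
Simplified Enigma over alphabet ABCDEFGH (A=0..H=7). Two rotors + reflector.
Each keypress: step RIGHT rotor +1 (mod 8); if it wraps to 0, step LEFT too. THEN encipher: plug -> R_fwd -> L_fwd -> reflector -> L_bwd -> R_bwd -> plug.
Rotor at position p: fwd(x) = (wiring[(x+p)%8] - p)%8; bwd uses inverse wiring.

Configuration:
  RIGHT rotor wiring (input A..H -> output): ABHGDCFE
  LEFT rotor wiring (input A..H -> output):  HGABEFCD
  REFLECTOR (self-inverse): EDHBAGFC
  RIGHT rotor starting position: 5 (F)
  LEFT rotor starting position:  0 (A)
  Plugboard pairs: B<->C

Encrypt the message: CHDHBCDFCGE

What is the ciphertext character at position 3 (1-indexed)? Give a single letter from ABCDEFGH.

Char 1 ('C'): step: R->6, L=0; C->plug->B->R->G->L->C->refl->H->L'->A->R'->F->plug->F
Char 2 ('H'): step: R->7, L=0; H->plug->H->R->G->L->C->refl->H->L'->A->R'->D->plug->D
Char 3 ('D'): step: R->0, L->1 (L advanced); D->plug->D->R->G->L->C->refl->H->L'->B->R'->B->plug->C

C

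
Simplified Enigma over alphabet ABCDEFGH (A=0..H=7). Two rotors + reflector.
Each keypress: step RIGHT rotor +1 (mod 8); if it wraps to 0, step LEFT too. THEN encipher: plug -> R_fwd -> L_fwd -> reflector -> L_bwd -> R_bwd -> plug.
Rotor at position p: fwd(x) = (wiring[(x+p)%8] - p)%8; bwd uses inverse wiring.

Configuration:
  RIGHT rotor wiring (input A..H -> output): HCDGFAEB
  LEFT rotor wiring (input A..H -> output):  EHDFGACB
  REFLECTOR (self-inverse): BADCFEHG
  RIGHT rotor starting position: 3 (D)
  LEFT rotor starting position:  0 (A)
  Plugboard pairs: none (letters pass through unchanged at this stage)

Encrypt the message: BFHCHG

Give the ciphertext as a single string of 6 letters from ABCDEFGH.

Answer: ADABAD

Derivation:
Char 1 ('B'): step: R->4, L=0; B->plug->B->R->E->L->G->refl->H->L'->B->R'->A->plug->A
Char 2 ('F'): step: R->5, L=0; F->plug->F->R->G->L->C->refl->D->L'->C->R'->D->plug->D
Char 3 ('H'): step: R->6, L=0; H->plug->H->R->C->L->D->refl->C->L'->G->R'->A->plug->A
Char 4 ('C'): step: R->7, L=0; C->plug->C->R->D->L->F->refl->E->L'->A->R'->B->plug->B
Char 5 ('H'): step: R->0, L->1 (L advanced); H->plug->H->R->B->L->C->refl->D->L'->H->R'->A->plug->A
Char 6 ('G'): step: R->1, L=1; G->plug->G->R->A->L->G->refl->H->L'->E->R'->D->plug->D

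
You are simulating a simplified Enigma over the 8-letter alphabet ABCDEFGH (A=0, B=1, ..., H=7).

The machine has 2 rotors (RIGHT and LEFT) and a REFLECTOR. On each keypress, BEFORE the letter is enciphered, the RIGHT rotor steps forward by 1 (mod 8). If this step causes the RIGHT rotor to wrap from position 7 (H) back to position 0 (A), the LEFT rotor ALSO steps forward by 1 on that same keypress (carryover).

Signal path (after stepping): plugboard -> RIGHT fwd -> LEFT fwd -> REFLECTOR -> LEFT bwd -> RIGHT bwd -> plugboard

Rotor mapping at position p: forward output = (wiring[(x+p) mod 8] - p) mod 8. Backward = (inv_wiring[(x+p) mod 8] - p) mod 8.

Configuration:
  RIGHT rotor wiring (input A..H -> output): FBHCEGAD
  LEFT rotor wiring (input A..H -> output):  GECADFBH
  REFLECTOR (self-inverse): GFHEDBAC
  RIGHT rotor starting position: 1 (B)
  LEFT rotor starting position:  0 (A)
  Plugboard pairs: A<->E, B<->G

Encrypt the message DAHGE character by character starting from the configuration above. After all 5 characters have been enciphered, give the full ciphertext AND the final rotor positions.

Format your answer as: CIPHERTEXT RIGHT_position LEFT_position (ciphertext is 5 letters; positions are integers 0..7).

Answer: FCFDC 6 0

Derivation:
Char 1 ('D'): step: R->2, L=0; D->plug->D->R->E->L->D->refl->E->L'->B->R'->F->plug->F
Char 2 ('A'): step: R->3, L=0; A->plug->E->R->A->L->G->refl->A->L'->D->R'->C->plug->C
Char 3 ('H'): step: R->4, L=0; H->plug->H->R->G->L->B->refl->F->L'->F->R'->F->plug->F
Char 4 ('G'): step: R->5, L=0; G->plug->B->R->D->L->A->refl->G->L'->A->R'->D->plug->D
Char 5 ('E'): step: R->6, L=0; E->plug->A->R->C->L->C->refl->H->L'->H->R'->C->plug->C
Final: ciphertext=FCFDC, RIGHT=6, LEFT=0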